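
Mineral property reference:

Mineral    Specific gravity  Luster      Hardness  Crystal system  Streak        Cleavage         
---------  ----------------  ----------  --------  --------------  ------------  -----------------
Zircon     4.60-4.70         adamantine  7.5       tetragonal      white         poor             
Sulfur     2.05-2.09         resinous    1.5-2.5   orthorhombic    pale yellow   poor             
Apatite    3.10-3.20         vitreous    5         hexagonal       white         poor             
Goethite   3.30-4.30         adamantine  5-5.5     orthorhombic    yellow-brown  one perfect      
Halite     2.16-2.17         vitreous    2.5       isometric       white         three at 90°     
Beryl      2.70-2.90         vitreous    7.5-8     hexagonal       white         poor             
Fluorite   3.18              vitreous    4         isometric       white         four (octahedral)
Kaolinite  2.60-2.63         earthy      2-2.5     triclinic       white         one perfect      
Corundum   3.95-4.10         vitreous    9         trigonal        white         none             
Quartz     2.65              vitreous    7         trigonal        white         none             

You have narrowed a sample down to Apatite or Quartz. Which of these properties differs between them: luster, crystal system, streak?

crystal system

Luster: both vitreous — no difference.
Crystal system: Apatite hexagonal, Quartz trigonal — distinct.
Streak: both white — no difference.
Of the listed properties, crystal system is the one that separates them.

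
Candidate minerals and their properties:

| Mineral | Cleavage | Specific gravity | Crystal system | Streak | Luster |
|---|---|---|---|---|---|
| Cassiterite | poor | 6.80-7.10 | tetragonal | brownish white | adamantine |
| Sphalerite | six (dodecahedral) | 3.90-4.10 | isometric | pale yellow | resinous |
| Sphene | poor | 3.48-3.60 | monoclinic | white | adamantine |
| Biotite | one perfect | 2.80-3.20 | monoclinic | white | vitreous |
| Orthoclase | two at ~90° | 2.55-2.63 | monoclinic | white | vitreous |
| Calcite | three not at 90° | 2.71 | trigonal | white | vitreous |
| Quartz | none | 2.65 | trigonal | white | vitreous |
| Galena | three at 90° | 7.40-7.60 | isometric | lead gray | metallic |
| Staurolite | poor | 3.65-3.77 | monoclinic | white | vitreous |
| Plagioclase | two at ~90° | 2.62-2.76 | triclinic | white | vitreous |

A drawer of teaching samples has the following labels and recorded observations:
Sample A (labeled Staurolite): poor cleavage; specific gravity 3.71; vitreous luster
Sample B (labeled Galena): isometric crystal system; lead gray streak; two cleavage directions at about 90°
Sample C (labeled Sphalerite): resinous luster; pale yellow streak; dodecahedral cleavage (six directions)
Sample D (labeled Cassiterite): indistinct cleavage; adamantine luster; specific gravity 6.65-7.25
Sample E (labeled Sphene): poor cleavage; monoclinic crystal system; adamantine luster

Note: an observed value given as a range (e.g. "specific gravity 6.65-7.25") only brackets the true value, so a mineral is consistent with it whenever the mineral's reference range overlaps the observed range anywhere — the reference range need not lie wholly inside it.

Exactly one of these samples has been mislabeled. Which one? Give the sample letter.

Sample A: all recorded properties match Staurolite.
Sample B: Galena has cleavage three at 90°, but the record shows two cleavage directions at about 90° — this label is wrong.
Sample C: all recorded properties match Sphalerite.
Sample D: all recorded properties match Cassiterite.
Sample E: all recorded properties match Sphene.
Only sample B is inconsistent with its label.

B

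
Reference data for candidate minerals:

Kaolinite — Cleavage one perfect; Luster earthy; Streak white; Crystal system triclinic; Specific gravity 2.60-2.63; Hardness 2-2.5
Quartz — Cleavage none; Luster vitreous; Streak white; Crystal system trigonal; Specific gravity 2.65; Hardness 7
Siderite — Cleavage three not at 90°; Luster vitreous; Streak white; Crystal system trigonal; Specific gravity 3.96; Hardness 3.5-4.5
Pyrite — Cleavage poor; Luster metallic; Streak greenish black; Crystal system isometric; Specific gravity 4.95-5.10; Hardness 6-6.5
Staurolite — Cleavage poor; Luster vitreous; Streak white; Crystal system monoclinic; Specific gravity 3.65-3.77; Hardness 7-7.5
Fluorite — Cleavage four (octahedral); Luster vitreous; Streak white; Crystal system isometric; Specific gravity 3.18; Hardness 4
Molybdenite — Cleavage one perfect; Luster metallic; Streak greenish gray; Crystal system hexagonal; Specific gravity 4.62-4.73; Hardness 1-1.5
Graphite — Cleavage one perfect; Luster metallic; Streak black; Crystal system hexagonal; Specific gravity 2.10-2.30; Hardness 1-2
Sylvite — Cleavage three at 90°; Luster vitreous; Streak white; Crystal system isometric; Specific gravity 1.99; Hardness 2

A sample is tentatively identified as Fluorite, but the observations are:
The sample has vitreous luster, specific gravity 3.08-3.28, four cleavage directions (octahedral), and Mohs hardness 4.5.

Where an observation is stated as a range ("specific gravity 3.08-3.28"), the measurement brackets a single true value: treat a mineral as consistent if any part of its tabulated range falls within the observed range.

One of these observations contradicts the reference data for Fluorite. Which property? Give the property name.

Vitreous luster: Fluorite has vitreous luster — within range.
Specific gravity 3.08-3.28: Fluorite has SG 3.18 — within range.
Four cleavage directions (octahedral): Fluorite has cleavage four (octahedral) — within range.
Mohs hardness 4.5: Fluorite has hardness 4 — outside the reference range.
Everything matches except the hardness.

hardness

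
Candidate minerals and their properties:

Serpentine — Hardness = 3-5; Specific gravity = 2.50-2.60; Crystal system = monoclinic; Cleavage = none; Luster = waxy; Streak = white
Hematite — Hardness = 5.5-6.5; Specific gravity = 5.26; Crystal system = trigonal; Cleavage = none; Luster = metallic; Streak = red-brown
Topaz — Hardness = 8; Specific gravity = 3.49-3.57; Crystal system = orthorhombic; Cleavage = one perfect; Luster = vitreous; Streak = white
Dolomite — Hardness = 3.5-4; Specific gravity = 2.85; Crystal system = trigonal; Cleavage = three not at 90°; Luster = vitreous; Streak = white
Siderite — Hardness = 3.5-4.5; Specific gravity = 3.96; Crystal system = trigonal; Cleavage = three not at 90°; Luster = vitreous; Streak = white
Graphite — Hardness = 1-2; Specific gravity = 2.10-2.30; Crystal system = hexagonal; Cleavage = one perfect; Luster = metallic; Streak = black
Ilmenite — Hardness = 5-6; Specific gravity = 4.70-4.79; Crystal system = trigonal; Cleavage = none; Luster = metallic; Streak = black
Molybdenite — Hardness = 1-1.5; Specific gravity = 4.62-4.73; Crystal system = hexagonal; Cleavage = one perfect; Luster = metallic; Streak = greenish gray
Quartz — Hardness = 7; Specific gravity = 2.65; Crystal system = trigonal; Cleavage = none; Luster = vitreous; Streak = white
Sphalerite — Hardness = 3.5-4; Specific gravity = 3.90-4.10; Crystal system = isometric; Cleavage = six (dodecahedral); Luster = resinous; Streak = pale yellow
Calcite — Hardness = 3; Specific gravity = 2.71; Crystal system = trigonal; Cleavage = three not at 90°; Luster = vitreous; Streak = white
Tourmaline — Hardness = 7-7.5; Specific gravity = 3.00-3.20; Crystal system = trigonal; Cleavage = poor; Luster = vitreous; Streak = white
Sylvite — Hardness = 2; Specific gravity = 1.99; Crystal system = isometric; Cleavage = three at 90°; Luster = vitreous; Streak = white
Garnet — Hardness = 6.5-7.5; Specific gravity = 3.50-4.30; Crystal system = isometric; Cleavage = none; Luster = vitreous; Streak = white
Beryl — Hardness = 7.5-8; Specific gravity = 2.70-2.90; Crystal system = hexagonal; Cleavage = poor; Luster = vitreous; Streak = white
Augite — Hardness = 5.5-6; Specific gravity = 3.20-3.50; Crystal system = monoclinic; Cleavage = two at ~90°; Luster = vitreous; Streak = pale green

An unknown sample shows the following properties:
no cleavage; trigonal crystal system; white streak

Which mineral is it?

No cleavage — Serpentine, Hematite, Ilmenite, Quartz, Garnet remain.
Trigonal crystal system rules out Serpentine, Garnet.
White streak — narrows the field to Quartz.
The only mineral consistent with every observation is Quartz.

Quartz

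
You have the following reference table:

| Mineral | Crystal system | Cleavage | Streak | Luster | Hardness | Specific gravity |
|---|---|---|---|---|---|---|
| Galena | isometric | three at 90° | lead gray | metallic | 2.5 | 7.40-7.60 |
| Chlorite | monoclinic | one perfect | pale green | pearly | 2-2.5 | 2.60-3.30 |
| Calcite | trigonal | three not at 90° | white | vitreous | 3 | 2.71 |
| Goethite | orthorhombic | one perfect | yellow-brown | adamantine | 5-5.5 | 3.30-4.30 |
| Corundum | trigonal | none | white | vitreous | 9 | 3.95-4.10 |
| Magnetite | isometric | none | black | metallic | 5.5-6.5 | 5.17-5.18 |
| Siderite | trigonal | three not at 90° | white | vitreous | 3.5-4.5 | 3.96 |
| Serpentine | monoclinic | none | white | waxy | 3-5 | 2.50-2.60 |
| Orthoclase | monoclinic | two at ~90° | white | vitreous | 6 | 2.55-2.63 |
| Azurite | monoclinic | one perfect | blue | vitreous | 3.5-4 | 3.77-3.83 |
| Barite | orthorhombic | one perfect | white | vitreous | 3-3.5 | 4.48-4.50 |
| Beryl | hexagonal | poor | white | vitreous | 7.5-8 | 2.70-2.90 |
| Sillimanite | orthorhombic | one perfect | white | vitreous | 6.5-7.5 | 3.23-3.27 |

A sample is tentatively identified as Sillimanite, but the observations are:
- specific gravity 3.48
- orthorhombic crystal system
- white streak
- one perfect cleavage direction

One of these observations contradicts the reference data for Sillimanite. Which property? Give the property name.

specific gravity

Specific gravity 3.48: Sillimanite has SG 3.23-3.27 — outside the reference range.
Orthorhombic crystal system: Sillimanite has orthorhombic system — agrees.
White streak: Sillimanite has white streak — agrees.
One perfect cleavage direction: Sillimanite has cleavage one perfect — agrees.
Only the specific gravity is inconsistent.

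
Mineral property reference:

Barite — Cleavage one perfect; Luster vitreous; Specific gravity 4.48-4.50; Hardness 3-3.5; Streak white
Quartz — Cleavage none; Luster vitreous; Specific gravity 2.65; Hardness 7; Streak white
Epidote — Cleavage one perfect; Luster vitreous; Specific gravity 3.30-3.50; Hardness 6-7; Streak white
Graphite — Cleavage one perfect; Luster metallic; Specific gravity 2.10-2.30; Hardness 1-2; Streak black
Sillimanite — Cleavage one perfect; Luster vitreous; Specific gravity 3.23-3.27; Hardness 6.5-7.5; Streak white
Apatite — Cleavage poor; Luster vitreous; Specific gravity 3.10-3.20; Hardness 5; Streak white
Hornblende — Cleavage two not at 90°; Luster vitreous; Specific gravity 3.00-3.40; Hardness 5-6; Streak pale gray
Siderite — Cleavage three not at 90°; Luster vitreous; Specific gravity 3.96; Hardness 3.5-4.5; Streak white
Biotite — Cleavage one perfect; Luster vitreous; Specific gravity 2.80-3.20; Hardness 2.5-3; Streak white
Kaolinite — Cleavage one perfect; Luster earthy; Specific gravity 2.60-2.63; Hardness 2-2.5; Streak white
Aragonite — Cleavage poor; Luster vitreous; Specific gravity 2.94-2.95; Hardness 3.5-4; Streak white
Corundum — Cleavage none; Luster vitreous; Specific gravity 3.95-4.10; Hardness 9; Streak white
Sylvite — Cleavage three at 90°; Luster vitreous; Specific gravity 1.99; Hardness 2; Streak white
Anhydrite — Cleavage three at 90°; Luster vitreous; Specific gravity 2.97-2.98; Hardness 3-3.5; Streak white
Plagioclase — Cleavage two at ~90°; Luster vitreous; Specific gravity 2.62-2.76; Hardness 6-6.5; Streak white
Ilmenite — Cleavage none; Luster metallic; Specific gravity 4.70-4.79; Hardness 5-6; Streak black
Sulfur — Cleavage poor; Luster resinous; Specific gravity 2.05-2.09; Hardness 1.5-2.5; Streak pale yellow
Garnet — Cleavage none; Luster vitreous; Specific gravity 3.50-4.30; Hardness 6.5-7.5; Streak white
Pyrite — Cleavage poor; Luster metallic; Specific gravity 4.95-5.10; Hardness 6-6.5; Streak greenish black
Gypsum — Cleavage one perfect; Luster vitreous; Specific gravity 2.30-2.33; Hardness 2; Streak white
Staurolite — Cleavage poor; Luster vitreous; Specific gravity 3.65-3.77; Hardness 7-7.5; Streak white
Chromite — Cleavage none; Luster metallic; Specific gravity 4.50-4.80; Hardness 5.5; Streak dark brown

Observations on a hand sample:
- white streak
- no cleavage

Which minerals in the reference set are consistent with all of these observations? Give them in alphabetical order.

Corundum, Garnet, Quartz

White streak excludes Graphite, Hornblende, Ilmenite, Sulfur, Pyrite, Chromite.
No cleavage — only Quartz, Corundum, Garnet remain.
Consistent with every observation: Corundum, Garnet, Quartz.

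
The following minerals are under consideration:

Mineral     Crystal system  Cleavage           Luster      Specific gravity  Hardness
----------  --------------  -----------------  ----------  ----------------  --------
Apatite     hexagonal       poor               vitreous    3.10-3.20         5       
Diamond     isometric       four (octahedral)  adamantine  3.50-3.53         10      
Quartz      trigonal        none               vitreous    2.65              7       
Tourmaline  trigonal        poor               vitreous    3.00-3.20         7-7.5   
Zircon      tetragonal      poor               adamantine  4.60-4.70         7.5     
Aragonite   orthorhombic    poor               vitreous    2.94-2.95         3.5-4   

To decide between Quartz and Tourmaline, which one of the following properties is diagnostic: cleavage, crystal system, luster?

cleavage

Cleavage: Quartz none, Tourmaline poor — these differ.
Crystal system: both trigonal — identical.
Luster: both vitreous — identical.
Only cleavage differs between Quartz and Tourmaline among the listed tests.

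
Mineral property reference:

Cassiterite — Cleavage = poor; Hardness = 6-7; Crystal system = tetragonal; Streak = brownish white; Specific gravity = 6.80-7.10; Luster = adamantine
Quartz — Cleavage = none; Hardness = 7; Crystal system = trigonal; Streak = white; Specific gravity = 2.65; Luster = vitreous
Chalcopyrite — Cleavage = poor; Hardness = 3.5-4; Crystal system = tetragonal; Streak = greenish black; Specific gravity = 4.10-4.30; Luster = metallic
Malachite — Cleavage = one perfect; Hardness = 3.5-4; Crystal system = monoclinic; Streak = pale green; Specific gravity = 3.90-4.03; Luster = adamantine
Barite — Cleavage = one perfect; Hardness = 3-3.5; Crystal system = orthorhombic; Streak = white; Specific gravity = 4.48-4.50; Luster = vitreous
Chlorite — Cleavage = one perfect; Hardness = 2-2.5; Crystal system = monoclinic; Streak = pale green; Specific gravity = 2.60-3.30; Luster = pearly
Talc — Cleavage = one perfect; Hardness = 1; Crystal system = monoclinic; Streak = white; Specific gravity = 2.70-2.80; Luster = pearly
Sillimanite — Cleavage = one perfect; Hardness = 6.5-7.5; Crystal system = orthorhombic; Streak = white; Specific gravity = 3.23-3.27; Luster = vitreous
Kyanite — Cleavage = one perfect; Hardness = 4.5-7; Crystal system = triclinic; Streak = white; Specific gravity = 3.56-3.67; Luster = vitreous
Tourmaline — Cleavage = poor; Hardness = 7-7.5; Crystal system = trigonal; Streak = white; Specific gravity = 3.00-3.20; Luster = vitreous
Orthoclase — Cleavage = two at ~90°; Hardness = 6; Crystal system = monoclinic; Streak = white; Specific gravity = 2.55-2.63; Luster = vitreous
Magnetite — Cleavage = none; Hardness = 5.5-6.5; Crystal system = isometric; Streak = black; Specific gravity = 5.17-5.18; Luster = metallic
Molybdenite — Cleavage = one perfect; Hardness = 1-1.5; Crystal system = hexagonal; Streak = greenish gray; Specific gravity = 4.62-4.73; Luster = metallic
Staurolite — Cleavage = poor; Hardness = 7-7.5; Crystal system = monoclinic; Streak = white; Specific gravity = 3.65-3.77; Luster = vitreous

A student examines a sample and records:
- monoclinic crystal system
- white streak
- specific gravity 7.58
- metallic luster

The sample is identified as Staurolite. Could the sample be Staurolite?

No

Monoclinic crystal system — matches Staurolite (monoclinic system).
White streak — matches Staurolite (white streak).
Specific gravity 7.58 — Staurolite has SG 3.65-3.77; inconsistent.
Metallic luster — Staurolite has vitreous luster; inconsistent.
2 of the observed properties are inconsistent with Staurolite.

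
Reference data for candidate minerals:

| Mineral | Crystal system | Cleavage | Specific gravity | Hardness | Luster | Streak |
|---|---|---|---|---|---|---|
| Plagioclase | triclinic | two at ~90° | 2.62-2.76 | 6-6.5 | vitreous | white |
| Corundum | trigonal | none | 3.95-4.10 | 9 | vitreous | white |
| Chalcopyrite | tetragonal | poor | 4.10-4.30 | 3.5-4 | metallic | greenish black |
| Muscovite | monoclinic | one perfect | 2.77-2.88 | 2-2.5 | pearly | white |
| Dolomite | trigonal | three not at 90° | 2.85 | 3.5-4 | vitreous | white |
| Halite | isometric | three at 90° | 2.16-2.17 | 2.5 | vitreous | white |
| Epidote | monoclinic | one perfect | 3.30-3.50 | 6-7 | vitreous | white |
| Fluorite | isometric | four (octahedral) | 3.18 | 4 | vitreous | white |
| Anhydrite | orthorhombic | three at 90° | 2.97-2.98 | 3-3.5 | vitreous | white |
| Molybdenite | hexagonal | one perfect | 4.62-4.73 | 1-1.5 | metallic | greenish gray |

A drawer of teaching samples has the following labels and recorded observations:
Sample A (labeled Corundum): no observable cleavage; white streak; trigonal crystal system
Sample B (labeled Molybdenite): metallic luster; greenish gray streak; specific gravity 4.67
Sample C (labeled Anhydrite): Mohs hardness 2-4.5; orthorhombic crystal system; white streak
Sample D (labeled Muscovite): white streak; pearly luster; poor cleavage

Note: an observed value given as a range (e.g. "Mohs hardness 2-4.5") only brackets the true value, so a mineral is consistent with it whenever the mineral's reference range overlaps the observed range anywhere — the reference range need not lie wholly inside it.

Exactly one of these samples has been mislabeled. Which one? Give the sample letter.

D

Sample A: all recorded properties match Corundum.
Sample B: all recorded properties match Molybdenite.
Sample C: all recorded properties match Anhydrite.
Sample D: poor cleavage is outside the reference for Muscovite (cleavage one perfect) — mislabeled.
Only sample D is inconsistent with its label.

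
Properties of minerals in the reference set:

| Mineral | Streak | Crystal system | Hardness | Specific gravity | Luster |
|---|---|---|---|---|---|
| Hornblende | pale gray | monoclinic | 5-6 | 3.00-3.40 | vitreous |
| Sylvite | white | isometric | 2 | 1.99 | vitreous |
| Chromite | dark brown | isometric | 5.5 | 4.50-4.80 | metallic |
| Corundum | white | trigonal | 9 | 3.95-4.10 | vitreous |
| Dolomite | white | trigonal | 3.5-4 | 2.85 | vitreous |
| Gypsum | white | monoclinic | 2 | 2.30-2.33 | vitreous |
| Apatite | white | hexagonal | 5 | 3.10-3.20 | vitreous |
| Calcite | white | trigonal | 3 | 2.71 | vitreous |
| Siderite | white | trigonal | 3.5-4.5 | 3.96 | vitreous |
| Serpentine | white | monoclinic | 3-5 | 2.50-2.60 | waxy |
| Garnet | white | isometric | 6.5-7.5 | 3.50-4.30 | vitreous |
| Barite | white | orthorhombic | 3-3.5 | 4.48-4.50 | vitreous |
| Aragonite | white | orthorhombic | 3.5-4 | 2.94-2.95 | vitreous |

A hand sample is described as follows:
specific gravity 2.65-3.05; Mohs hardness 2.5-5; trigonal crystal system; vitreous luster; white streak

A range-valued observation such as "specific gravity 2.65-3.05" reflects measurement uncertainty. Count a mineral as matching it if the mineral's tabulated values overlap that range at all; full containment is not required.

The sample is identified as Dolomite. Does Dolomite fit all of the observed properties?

Specific gravity 2.65-3.05 — matches Dolomite (SG 2.85).
Mohs hardness 2.5-5 — matches Dolomite (hardness 3.5-4).
Trigonal crystal system — matches Dolomite (trigonal system).
Vitreous luster — matches Dolomite (vitreous luster).
White streak — matches Dolomite (white streak).
Every observed property is compatible with the reference values for Dolomite.

Yes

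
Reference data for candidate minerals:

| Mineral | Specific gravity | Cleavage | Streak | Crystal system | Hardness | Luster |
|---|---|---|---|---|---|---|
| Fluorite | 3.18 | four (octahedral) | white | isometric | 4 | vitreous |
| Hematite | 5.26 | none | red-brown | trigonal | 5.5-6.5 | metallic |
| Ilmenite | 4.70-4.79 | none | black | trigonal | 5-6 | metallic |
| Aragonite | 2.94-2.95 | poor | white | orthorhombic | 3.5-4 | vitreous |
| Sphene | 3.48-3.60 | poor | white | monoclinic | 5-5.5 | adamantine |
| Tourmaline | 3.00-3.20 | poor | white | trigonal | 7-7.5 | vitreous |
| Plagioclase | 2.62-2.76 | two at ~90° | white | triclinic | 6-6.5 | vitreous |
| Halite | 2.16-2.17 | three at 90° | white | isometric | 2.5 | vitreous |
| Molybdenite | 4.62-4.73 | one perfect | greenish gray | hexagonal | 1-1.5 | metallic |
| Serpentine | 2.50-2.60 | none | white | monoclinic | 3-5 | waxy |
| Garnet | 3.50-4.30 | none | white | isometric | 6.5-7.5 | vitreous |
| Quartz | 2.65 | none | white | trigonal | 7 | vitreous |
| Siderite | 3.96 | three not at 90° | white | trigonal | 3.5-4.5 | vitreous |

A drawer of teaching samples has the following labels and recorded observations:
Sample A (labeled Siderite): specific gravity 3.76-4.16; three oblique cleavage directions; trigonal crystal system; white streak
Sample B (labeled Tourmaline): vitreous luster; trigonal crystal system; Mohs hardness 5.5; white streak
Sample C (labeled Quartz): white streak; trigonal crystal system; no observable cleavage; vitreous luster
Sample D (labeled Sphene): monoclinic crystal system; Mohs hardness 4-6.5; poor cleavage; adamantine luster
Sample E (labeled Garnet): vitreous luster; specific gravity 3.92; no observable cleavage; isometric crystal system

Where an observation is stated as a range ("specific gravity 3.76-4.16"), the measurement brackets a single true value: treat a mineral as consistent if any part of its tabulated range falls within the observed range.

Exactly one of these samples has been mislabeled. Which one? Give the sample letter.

Sample A: nothing contradicts Siderite.
Sample B: Mohs hardness 5.5 is outside the reference for Tourmaline (hardness 7-7.5) — mislabeled.
Sample C: nothing contradicts Quartz.
Sample D: nothing contradicts Sphene.
Sample E: nothing contradicts Garnet.
Only sample B is inconsistent with its label.

B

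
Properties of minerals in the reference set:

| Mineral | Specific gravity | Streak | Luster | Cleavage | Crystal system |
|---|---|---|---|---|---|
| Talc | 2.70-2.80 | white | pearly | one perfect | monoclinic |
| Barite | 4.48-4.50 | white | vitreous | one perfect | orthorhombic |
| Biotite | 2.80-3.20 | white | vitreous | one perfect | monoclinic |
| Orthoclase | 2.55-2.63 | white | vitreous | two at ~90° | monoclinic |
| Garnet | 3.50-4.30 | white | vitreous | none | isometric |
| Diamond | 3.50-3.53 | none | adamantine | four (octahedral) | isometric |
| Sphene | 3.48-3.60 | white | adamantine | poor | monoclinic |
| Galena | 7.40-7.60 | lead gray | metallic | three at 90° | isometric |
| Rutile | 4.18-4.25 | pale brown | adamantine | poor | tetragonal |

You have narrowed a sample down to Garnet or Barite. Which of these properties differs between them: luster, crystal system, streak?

crystal system

Luster: both vitreous — same for both.
Crystal system: Garnet isometric, Barite orthorhombic — these differ.
Streak: both white — same for both.
Of the listed properties, crystal system is the one that separates them.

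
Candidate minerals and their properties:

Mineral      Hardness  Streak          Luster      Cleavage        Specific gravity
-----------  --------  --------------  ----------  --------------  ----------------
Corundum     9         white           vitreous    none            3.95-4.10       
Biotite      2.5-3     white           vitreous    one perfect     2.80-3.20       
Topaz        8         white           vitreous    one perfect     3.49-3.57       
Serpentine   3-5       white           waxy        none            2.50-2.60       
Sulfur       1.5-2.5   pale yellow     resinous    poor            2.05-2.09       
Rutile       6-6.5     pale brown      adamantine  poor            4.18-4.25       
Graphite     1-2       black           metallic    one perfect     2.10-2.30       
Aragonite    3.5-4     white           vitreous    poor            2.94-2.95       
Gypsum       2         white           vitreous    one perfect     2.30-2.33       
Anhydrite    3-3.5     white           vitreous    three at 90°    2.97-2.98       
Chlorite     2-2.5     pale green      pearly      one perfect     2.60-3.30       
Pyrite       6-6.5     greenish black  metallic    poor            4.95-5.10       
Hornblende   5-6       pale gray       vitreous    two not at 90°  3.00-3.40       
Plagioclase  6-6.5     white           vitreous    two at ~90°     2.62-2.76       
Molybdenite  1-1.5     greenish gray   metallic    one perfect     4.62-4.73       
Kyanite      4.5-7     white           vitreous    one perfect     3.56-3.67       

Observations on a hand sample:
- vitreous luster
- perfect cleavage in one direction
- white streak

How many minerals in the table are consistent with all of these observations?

Vitreous luster: only Corundum, Biotite, Topaz, Aragonite, Gypsum, Anhydrite, Hornblende, Plagioclase, Kyanite remain.
Perfect cleavage in one direction: narrows the field to Biotite, Topaz, Gypsum, Kyanite.
White streak: all remaining candidates fit.
Remaining candidates: Biotite, Gypsum, Kyanite, Topaz.
That is 4 minerals.

4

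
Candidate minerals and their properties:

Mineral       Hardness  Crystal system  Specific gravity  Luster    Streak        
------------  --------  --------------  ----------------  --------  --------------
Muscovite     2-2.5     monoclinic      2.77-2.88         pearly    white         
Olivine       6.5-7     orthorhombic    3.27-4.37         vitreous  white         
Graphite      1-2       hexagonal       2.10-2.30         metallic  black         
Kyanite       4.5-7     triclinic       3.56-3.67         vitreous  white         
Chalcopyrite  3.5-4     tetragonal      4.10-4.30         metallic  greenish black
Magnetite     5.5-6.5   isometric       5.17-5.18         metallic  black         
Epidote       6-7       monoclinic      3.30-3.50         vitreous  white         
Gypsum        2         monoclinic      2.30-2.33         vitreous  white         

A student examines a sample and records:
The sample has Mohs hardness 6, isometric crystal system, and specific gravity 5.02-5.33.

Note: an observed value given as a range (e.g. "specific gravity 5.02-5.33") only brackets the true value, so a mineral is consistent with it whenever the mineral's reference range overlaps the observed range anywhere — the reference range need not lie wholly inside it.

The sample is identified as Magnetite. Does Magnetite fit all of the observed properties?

Consistent

Mohs hardness 6 — is consistent with Magnetite (hardness 5.5-6.5).
Isometric crystal system — is consistent with Magnetite (isometric system).
Specific gravity 5.02-5.33 — is consistent with Magnetite (SG 5.17-5.18).
Nothing contradicts Magnetite.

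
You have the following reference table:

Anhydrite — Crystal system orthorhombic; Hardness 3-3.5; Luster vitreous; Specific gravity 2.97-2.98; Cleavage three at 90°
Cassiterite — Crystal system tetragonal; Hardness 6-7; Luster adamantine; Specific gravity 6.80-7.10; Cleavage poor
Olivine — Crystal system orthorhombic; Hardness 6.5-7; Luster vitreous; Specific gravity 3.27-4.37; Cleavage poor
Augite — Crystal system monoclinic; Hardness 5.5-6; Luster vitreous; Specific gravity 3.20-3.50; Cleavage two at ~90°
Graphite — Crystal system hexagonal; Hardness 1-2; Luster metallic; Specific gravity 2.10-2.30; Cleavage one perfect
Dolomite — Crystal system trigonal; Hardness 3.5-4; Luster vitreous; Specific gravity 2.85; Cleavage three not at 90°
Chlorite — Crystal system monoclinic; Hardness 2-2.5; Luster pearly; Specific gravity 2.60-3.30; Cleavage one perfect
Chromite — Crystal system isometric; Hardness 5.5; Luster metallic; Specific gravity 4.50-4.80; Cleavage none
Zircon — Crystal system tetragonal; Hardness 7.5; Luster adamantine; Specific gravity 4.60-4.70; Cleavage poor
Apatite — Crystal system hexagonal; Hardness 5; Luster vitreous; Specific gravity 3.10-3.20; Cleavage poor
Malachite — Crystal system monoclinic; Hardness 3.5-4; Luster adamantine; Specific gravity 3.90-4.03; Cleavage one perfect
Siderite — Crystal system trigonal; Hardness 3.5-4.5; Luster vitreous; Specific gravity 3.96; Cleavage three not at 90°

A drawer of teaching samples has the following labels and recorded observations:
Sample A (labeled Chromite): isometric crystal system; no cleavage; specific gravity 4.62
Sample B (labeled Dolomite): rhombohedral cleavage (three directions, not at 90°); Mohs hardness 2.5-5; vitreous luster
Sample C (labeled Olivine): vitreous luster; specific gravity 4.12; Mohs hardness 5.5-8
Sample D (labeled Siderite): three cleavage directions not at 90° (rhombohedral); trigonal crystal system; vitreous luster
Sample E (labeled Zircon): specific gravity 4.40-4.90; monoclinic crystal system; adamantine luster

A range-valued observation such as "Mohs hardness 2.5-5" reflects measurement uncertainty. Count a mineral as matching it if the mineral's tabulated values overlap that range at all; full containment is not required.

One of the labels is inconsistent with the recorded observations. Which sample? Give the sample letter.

E

Sample A: all recorded properties match Chromite.
Sample B: all recorded properties match Dolomite.
Sample C: all recorded properties match Olivine.
Sample D: all recorded properties match Siderite.
Sample E: monoclinic crystal system is outside the reference for Zircon (tetragonal system) — mislabeled.
The mislabeled specimen is E.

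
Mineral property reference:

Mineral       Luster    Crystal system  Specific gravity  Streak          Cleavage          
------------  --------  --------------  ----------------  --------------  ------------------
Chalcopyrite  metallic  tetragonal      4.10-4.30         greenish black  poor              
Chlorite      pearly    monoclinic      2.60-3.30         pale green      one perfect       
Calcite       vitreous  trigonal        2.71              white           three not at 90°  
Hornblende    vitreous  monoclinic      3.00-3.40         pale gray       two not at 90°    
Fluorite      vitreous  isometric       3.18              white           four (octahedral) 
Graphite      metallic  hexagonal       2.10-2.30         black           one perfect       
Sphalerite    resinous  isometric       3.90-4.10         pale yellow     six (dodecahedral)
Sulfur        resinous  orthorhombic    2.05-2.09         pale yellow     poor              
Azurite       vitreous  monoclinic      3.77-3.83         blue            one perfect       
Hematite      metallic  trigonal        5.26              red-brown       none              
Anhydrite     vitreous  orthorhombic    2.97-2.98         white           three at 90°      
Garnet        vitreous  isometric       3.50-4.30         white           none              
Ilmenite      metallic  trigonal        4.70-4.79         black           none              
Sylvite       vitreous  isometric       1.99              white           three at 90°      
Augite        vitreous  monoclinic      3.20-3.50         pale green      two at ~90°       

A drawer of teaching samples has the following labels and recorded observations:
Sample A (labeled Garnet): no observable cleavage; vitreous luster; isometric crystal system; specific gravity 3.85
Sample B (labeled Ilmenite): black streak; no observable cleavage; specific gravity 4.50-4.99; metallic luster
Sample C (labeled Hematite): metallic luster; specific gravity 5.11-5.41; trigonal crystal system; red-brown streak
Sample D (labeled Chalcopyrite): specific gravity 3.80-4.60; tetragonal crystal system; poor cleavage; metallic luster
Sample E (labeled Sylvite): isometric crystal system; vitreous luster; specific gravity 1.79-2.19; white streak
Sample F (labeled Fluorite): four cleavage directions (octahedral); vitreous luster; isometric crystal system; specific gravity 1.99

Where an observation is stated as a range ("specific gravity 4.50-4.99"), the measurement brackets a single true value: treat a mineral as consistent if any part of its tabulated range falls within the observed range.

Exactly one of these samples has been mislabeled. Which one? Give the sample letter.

Sample A: nothing contradicts Garnet.
Sample B: nothing contradicts Ilmenite.
Sample C: nothing contradicts Hematite.
Sample D: nothing contradicts Chalcopyrite.
Sample E: nothing contradicts Sylvite.
Sample F: specific gravity 1.99 is outside the reference for Fluorite (SG 3.18) — mislabeled.
Only sample F is inconsistent with its label.

F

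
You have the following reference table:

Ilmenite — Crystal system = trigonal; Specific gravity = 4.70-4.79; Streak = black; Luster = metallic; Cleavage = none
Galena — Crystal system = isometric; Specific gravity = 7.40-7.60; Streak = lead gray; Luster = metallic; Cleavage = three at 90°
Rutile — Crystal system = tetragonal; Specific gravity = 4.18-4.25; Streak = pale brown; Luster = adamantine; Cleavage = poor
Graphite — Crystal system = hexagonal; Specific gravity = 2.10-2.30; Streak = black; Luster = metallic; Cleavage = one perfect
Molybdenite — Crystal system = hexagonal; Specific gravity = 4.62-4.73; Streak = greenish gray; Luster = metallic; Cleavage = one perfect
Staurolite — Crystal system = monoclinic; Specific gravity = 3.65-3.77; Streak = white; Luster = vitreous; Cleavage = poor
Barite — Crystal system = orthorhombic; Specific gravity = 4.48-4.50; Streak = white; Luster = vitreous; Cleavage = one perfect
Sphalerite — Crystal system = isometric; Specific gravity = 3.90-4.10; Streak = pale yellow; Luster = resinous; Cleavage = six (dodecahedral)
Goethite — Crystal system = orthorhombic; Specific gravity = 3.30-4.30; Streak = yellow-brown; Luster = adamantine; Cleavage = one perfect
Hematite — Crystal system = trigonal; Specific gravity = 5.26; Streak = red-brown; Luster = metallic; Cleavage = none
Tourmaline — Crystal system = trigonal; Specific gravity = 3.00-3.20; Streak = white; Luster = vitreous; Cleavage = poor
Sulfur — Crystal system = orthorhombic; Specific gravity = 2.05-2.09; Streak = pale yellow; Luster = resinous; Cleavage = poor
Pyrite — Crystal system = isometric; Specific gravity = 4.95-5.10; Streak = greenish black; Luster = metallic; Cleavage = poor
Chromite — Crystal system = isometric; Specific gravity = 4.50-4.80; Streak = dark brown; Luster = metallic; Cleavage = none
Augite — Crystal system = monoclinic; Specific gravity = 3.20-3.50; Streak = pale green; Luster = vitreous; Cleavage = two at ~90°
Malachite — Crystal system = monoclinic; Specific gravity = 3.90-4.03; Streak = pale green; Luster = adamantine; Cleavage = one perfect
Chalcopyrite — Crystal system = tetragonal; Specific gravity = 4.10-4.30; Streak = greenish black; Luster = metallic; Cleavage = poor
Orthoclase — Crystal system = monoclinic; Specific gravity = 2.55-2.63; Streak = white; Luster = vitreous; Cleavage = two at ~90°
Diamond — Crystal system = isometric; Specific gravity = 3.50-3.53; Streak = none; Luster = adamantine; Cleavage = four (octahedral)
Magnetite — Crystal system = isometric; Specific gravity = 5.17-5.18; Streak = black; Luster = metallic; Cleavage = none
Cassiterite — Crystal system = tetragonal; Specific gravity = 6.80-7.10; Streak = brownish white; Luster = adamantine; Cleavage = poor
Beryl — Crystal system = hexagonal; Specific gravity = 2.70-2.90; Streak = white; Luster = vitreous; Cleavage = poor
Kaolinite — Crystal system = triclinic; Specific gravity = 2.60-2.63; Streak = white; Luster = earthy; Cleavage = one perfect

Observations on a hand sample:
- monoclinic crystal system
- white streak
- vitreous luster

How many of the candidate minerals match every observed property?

2

Monoclinic crystal system — narrows the field to Staurolite, Augite, Malachite, Orthoclase.
White streak rules out Augite, Malachite.
Vitreous luster — every remaining candidate is consistent.
The minerals that satisfy all observations are Orthoclase, Staurolite.
That is 2 minerals.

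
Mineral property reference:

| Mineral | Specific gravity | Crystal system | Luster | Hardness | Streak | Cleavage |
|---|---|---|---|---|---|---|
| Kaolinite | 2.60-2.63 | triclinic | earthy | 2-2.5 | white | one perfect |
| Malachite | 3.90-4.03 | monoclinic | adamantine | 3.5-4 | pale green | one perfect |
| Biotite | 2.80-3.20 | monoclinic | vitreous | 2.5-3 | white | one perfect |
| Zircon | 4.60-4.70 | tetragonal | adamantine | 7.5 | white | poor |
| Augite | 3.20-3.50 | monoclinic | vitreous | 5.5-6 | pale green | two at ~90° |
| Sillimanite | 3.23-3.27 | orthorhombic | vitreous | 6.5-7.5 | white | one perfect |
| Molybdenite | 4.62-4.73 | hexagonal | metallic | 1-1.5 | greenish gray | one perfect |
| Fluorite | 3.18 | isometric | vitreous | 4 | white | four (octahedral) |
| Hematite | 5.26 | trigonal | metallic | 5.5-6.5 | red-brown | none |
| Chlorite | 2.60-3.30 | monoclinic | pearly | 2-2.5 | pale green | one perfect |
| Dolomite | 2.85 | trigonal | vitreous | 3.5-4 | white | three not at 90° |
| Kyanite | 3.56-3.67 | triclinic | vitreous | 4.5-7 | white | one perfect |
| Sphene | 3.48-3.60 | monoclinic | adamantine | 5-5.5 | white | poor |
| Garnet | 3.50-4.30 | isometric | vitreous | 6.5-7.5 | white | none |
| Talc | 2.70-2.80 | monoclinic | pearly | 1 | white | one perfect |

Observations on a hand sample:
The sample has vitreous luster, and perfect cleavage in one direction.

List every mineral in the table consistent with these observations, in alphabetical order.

Vitreous luster: narrows the field to Biotite, Augite, Sillimanite, Fluorite, Dolomite, Kyanite, Garnet.
Perfect cleavage in one direction: only Biotite, Sillimanite, Kyanite remain.
Remaining candidates: Biotite, Kyanite, Sillimanite.

Biotite, Kyanite, Sillimanite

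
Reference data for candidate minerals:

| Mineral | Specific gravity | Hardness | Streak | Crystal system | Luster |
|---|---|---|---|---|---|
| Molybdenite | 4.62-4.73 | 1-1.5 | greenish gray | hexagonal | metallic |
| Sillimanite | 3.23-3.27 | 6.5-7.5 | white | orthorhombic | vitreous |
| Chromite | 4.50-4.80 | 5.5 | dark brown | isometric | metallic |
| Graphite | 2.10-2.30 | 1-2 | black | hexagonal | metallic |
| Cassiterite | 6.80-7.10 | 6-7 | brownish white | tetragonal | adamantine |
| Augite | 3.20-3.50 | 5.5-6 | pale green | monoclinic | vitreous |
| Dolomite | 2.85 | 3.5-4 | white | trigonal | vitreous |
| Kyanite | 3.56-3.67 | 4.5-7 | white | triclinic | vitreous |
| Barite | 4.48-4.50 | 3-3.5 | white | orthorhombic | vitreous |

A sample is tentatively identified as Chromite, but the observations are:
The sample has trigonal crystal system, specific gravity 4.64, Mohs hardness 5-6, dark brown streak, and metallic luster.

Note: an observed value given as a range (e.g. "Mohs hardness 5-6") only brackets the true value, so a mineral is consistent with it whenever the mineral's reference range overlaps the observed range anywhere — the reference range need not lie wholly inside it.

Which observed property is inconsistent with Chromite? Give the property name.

Trigonal crystal system: Chromite has isometric system — inconsistent.
Specific gravity 4.64: Chromite has SG 4.50-4.80 — within range.
Mohs hardness 5-6: Chromite has hardness 5.5 — within range.
Dark brown streak: Chromite has dark brown streak — within range.
Metallic luster: Chromite has metallic luster — within range.
The crystal system is the one property that does not fit.

crystal system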